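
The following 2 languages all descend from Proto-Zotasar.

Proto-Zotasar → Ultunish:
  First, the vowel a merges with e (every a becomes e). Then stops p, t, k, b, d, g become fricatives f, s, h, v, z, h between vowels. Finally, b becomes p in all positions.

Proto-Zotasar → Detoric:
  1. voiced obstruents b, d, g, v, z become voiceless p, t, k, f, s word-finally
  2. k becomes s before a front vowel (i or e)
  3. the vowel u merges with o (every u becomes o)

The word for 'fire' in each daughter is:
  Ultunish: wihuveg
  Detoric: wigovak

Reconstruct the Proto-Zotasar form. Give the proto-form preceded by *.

Position 4: Ultunish has u, Detoric has o. Ultunish preserves u here (none of its changes turn any other segment into u), so the proto-segment is *u.
Position 3: Ultunish has h, Detoric has g. Detoric preserves g here (none of its changes turn any other segment into g), so the proto-segment is *g.
Position 6: Ultunish has e, Detoric has a. Detoric preserves a here (none of its changes turn any other segment into a), so the proto-segment is *a.
This points to *wiguvag. Verify forward in each daughter:
Ultunish: start from *wiguvag.
  rule 1 (vowel merger): wiguvag → wiguveg
  rule 2 (intervocalic lenition): wiguveg → wihuveg
  rule 3: no change — wihuveg
  ⇒ Ultunish wihuveg
Detoric: *wiguvag > wiguvak > wigovak  (by final devoicing, vowel merger)
No other proto-form is consistent with every reflex, so the reconstruction is *wiguvag.

*wiguvag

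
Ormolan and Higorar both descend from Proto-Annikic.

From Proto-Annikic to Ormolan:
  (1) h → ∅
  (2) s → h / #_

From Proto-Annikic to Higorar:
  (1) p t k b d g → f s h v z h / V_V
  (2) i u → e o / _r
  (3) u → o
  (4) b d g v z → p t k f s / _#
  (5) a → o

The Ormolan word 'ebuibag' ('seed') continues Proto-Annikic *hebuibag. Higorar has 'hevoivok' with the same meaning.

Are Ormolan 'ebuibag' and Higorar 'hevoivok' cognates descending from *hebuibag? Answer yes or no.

Derive the expected Higorar reflex of *hebuibag:
Higorar: start from *hebuibag.
  rule 1 (intervocalic lenition): hebuibag → hevuivag
  rule 2: no change — hevuivag
  rule 3 (vowel merger): hevuivag → hevoivag
  rule 4 (final devoicing): hevoivag → hevoivak
  rule 5 (vowel merger): hevoivak → hevoivok
  ⇒ Higorar hevoivok
Higorar 'hevoivok' matches the regular reflex exactly, so the pair is cognate.

yes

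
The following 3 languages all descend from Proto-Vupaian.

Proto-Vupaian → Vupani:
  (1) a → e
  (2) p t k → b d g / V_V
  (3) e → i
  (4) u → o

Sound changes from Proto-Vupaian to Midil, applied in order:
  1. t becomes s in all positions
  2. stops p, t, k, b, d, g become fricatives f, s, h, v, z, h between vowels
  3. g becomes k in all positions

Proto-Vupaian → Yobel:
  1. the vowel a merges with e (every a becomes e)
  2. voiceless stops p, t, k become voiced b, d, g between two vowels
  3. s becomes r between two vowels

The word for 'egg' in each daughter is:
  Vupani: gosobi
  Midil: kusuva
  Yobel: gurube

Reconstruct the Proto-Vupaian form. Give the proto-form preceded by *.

*gusuba

Position 1: Vupani has g, Midil has k, Yobel has g. Taking the neighbouring segments as reconstructed: Vupani g can only go back to *g; Midil k could go back to *k or *g; Yobel g can only go back to *g — the one source consistent with every daughter is *g.
Position 6: Vupani has i, Midil has a, Yobel has e. Midil preserves a here (none of its changes turn any other segment into a), so the proto-segment is *a.
Continuing position by position gives *gusuba; check it forward:
Vupani: *gusuba
  gusuba → gusube   [vowel merger]
  gusube (rule 2 does not apply)
  gusube → gusubi   [vowel merger]
  gusubi → gosobi   [vowel merger]
  giving Vupani gosobi.
Midil: start from *gusuba.
  rule 1: no change — gusuba
  rule 2 (intervocalic lenition): gusuba → gusuva
  rule 3 (unconditioned shift): gusuva → kusuva
  ⇒ Midil kusuva
Yobel: start from *gusuba.
  rule 1 (vowel merger): gusuba → gusube
  rule 2: no change — gusube
  rule 3 (rhotacism): gusube → gurube
  ⇒ Yobel gurube
Only *gusuba yields all of Vupani gosobi, Midil kusuva, Yobel gurube.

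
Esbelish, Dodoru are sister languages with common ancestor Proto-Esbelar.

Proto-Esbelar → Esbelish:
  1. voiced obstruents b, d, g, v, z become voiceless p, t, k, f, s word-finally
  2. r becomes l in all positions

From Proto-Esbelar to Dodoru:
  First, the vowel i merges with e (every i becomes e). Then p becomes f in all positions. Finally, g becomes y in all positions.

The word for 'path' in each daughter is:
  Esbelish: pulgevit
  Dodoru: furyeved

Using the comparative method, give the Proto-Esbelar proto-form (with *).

Position 3: Esbelish has l, Dodoru has r. Dodoru preserves r here (none of its changes turn any other segment into r), so the proto-segment is *r.
Position 7: Esbelish has i, Dodoru has e. Esbelish preserves i here (none of its changes turn any other segment into i), so the proto-segment is *i.
Position 8: Esbelish has t, Dodoru has d. Dodoru preserves d here (none of its changes turn any other segment into d), so the proto-segment is *d.
This points to *purgevid. Verify forward in each daughter:
Esbelish: start from *purgevid.
  rule 1 (final devoicing): purgevid → purgevit
  rule 2 (unconditioned shift): purgevit → pulgevit
  ⇒ Esbelish pulgevit
Dodoru: *purgevid
  purgevid → purgeved   [vowel merger]
  purgeved → furgeved   [unconditioned shift]
  furgeved → furyeved   [unconditioned shift]
  giving Dodoru furyeved.
No other proto-form is consistent with every reflex, so the reconstruction is *purgevid.

*purgevid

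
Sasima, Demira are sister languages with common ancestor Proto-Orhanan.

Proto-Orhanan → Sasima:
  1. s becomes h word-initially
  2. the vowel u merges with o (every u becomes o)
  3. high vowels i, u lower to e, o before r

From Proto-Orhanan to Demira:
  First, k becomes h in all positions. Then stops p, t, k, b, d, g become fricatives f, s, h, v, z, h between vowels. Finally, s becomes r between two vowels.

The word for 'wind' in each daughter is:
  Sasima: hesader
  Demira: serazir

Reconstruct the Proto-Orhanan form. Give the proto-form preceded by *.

Position 3: Sasima has s, Demira has r. Sasima preserves s here (none of its changes turn any other segment into s), so the proto-segment is *s.
Position 6: Sasima has e, Demira has i. Demira preserves i here (none of its changes turn any other segment into i), so the proto-segment is *i.
Position 1: Sasima has h, Demira has s. Taking the neighbouring segments as reconstructed: Sasima h could go back to *s or *h; Demira s can only go back to *s — the one source consistent with every daughter is *s.
This points to *sesadir. Verify forward in each daughter:
Sasima: *sesadir
  sesadir → hesadir   [debuccalisation]
  hesadir (rule 2 does not apply)
  hesadir → hesader   [pre-rhotic lowering]
  giving Sasima hesader.
Demira: *sesadir > sesazir > serazir  (by intervocalic lenition, rhotacism)
No other proto-form is consistent with every reflex, so the reconstruction is *sesadir.

*sesadir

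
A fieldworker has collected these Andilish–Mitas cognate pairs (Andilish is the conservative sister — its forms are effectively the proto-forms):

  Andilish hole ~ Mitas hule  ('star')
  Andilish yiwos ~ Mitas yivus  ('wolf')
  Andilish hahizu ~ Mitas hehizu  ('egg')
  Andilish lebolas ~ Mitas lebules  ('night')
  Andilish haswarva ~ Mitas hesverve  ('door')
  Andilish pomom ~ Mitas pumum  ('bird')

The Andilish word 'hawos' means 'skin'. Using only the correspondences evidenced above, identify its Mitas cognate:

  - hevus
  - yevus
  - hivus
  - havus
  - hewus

hevus

hahizu ~ hehizu, lebolas ~ lebules — Andilish a corresponds to Mitas e after a consonant, before a consonant other than r, m, n, p, b, f, v.
yiwos ~ yivus — Andilish w corresponds to Mitas v between vowels (before a back vowel).
hole ~ hule, yiwos ~ yivus — Andilish o corresponds to Mitas u after a consonant, before a consonant other than r, m, n, p, b, f, v.
Applying these to Andilish 'hawos':
  hawos → hewos   (a→e after a consonant, before a consonant other than r, m, n, p, b, f, v)
  hewos → hevos   (w→v between vowels (before a back vowel))
  hevos → hevus   (o→u after a consonant, before a consonant other than r, m, n, p, b, f, v)
So the Mitas cognate is 'hevus'.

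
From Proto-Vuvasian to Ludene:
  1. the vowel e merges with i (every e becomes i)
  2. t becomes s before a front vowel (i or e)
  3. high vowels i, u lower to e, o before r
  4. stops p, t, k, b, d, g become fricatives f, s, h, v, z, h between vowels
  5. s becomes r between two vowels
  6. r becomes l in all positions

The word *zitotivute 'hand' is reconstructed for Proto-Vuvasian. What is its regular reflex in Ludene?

Ludene: *zitotivute > zitotivuti > zitosivusi > zisosivusi > zirorivuri > zilolivuli  (by vowel merger, palatalisation, intervocalic lenition, rhotacism, unconditioned shift)

zilolivuli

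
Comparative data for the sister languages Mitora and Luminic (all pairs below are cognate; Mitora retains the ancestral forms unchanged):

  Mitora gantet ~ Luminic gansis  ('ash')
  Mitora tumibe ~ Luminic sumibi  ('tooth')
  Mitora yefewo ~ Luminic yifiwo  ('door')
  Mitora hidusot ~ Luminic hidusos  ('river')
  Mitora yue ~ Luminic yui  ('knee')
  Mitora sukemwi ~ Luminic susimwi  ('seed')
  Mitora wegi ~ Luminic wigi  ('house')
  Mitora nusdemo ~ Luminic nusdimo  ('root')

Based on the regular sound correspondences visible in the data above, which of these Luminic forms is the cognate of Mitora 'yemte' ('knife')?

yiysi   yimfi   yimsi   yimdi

yimsi

sukemwi ~ susimwi, nusdemo ~ nusdimo — Mitora e corresponds to Luminic i after a consonant, before a nasal.
gantet ~ gansis — Mitora t corresponds to Luminic s after a consonant, before a front vowel.
tumibe ~ sumibi — Mitora e corresponds to Luminic i word-finally.
Applying these to Mitora 'yemte':
  yemte → yimte   (e→i after a consonant, before a nasal)
  yimte → yimse   (t→s after a consonant, before a front vowel)
  yimse → yimsi   (e→i word-finally)
So the Luminic cognate is 'yimsi'.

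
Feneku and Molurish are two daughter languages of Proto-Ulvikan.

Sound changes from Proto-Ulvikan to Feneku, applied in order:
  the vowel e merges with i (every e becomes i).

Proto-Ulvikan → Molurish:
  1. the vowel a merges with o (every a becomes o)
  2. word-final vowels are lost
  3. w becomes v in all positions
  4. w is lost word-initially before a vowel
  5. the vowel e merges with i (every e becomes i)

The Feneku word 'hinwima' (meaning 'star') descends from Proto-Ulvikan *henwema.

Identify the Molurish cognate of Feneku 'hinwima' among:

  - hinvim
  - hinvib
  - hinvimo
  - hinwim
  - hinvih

Molurish: *henwema
  henwema → henwemo   [vowel merger]
  henwemo → henwem   [apocope]
  henwem → henvem   [unconditioned shift]
  henvem (rule 4 does not apply)
  henvem → hinvim   [vowel merger]
  giving Molurish hinvim.
Only 'hinvim' matches the regular Molurish development of *henwema.

hinvim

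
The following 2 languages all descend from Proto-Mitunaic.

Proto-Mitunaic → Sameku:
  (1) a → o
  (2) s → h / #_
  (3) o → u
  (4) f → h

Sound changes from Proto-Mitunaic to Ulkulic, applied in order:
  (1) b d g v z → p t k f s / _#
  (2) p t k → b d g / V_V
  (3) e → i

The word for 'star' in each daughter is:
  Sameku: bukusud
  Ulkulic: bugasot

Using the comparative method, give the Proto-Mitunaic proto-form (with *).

*bukasod

Position 4: Sameku has u, Ulkulic has a. Ulkulic preserves a here (none of its changes turn any other segment into a), so the proto-segment is *a.
Position 6: Sameku has u, Ulkulic has o. Ulkulic preserves o here (none of its changes turn any other segment into o), so the proto-segment is *o.
Continuing position by position gives *bukasod; check it forward:
Sameku: start from *bukasod.
  rule 1 (vowel merger): bukasod → bukosod
  rule 2: no change — bukosod
  rule 3 (vowel merger): bukosod → bukusud
  rule 4: no change — bukusud
  ⇒ Sameku bukusud
Ulkulic: *bukasod
  bukasod → bukasot   [final devoicing]
  bukasot → bugasot   [intervocalic voicing]
  bugasot (rule 3 does not apply)
  giving Ulkulic bugasot.
*bukasod is the unique common source.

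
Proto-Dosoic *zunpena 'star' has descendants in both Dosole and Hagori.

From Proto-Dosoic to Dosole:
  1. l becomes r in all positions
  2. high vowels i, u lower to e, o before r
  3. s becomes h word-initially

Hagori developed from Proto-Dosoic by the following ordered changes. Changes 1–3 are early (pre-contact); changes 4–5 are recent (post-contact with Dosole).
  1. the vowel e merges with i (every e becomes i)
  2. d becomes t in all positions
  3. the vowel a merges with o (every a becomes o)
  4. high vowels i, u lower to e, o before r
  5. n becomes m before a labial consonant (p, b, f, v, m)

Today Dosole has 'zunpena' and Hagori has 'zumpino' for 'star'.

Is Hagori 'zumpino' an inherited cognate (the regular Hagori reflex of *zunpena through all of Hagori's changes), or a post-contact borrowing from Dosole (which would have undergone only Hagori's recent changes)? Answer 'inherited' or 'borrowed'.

If inherited, *zunpena would pass through all of Hagori's changes:
Hagori: *zunpena > zunpina > zunpino > zumpino  (by vowel merger, vowel merger, nasal place assimilation)
If borrowed from Dosole 'zunpena' after the early changes, it would undergo only the recent ones:
  rule 4 (pre-rhotic lowering): no change (zunpena)
  rule 5 (nasal place assimilation): zunpena → zumpena
  ⇒ as a loan: zumpena
Hagori 'zumpino' matches the inherited outcome exactly, so it is an inherited cognate, not a loan.

inherited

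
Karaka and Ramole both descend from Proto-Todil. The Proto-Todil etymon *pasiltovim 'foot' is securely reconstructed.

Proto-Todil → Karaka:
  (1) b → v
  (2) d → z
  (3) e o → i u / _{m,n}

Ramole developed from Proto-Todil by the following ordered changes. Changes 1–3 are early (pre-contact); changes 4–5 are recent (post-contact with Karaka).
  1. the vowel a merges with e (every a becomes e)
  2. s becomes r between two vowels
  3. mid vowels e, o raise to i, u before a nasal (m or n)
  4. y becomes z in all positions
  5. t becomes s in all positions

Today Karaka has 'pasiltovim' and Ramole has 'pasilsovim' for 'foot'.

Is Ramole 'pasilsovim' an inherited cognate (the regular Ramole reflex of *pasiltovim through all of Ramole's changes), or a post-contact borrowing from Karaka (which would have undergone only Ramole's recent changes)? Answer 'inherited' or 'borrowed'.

If inherited, *pasiltovim would pass through all of Ramole's changes:
Ramole: *pasiltovim
  pasiltovim → pesiltovim   [vowel merger]
  pesiltovim → periltovim   [rhotacism]
  periltovim (rule 3 does not apply)
  periltovim (rule 4 does not apply)
  periltovim → perilsovim   [unconditioned shift]
  giving Ramole perilsovim.
If borrowed from Karaka 'pasiltovim' after the early changes, it would undergo only the recent ones:
  rule 4 (unconditioned shift): no change (pasiltovim)
  rule 5 (unconditioned shift): pasiltovim → pasilsovim
  ⇒ as a loan: pasilsovim
Ramole 'pasilsovim' matches the loan outcome 'pasilsovim', not the inherited 'perilsovim' — it skipped the early Ramole changes, so it was borrowed from Karaka.

borrowed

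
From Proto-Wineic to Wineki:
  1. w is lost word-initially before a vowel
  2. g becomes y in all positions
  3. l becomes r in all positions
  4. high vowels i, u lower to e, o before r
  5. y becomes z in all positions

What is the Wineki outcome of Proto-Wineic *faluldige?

Wineki: *faluldige
  faluldige (rule 1 does not apply)
  faluldige → faluldiye   [unconditioned shift]
  faluldiye → farurdiye   [unconditioned shift]
  farurdiye → farordiye   [pre-rhotic lowering]
  farordiye → farordize   [unconditioned shift]
  giving Wineki farordize.

farordize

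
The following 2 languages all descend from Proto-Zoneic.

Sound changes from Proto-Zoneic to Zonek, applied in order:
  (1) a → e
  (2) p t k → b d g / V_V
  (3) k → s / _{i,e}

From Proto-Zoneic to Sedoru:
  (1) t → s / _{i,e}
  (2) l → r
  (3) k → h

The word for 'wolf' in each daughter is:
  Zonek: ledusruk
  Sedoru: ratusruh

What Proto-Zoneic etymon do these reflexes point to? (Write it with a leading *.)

Position 1: Zonek has l, Sedoru has r. Zonek preserves l here (none of its changes turn any other segment into l), so the proto-segment is *l.
Position 8: Zonek has k, Sedoru has h. Zonek preserves k here (none of its changes turn any other segment into k), so the proto-segment is *k.
Continuing position by position gives *latusruk; check it forward:
Zonek: *latusruk
  latusruk → letusruk   [vowel merger]
  letusruk → ledusruk   [intervocalic voicing]
  ledusruk (rule 3 does not apply)
  giving Zonek ledusruk.
Sedoru: *latusruk > ratusruk > ratusruh  (by unconditioned shift, unconditioned shift)
No other proto-form is consistent with every reflex, so the reconstruction is *latusruk.

*latusruk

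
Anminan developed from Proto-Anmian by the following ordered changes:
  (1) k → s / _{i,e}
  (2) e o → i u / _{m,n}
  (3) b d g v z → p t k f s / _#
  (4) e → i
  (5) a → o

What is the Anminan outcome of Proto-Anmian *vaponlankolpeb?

Anminan: *vaponlankolpeb
  vaponlankolpeb (rule 1 does not apply)
  vaponlankolpeb → vapunlankolpeb   [pre-nasal raising]
  vapunlankolpeb → vapunlankolpep   [final devoicing]
  vapunlankolpep → vapunlankolpip   [vowel merger]
  vapunlankolpip → vopunlonkolpip   [vowel merger]
  giving Anminan vopunlonkolpip.

vopunlonkolpip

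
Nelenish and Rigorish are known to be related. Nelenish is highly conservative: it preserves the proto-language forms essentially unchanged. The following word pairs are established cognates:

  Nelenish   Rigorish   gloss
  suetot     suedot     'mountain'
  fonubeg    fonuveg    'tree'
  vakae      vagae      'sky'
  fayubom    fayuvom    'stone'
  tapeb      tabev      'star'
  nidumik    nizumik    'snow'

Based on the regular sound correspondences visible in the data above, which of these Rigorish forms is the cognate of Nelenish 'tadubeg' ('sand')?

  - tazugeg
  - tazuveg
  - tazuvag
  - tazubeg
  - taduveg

nidumik ~ nizumik — Nelenish d corresponds to Rigorish z between vowels (before a back vowel).
fonubeg ~ fonuveg — Nelenish b corresponds to Rigorish v between vowels (before a front vowel).
Applying these to Nelenish 'tadubeg':
  tadubeg → tazubeg   (d→z between vowels (before a back vowel))
  tazubeg → tazuveg   (b→v between vowels (before a front vowel))
So the Rigorish cognate is 'tazuveg'.

tazuveg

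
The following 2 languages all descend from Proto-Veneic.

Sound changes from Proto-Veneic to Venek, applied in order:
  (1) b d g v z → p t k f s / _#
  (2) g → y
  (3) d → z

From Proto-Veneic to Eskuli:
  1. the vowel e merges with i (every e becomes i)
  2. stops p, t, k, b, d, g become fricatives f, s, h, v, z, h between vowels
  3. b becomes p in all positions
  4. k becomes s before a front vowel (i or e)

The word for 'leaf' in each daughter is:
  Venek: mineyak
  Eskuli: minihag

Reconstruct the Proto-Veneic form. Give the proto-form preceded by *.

*minegag

Position 7: Venek has k, Eskuli has g. Eskuli preserves g here (none of its changes turn any other segment into g), so the proto-segment is *g.
Position 5: Venek has y, Eskuli has h. Taking the neighbouring segments as reconstructed: Venek y could go back to *g or *y; Eskuli h could go back to *k or *g or *h — the one source consistent with every daughter is *g.
Continuing position by position gives *minegag; check it forward:
Venek: start from *minegag.
  rule 1 (final devoicing): minegag → minegak
  rule 2 (unconditioned shift): minegak → mineyak
  rule 3: no change — mineyak
  ⇒ Venek mineyak
Eskuli: start from *minegag.
  rule 1 (vowel merger): minegag → minigag
  rule 2 (intervocalic lenition): minigag → minihag
  rule 3: no change — minihag
  rule 4: no change — minihag
  ⇒ Eskuli minihag
*minegag is the unique common source.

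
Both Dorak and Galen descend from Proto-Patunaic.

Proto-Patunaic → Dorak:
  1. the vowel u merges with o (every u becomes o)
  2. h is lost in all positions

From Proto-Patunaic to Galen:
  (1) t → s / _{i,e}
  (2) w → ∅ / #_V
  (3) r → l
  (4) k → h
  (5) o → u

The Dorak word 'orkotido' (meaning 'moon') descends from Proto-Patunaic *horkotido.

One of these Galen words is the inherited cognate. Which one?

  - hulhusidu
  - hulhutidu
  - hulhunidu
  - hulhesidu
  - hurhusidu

Galen: *horkotido
  horkotido → horkosido   [palatalisation]
  horkosido (rule 2 does not apply)
  horkosido → holkosido   [unconditioned shift]
  holkosido → holhosido   [unconditioned shift]
  holhosido → hulhusidu   [vowel merger]
  giving Galen hulhusidu.
The other candidates each miss or misapply at least one Galen change.

hulhusidu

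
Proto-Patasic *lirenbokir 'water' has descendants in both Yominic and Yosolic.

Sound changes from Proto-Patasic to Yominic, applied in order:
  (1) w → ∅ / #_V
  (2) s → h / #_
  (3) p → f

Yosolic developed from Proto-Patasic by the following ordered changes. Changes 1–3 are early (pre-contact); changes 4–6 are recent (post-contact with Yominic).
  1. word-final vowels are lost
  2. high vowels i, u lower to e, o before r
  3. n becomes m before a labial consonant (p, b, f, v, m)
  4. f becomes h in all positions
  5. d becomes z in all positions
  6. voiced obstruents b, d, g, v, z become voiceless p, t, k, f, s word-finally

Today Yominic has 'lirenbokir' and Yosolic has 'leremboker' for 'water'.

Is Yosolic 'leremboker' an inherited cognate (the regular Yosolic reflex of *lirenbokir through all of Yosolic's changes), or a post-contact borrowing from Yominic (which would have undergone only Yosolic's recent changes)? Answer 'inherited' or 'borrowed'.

If inherited, *lirenbokir would pass through all of Yosolic's changes:
Yosolic: *lirenbokir > lerenboker > leremboker  (by pre-rhotic lowering, nasal place assimilation)
If borrowed from Yominic 'lirenbokir' after the early changes, it would undergo only the recent ones:
  rule 4 (unconditioned shift): no change (lirenbokir)
  rule 5 (unconditioned shift): no change (lirenbokir)
  rule 6 (final devoicing): no change (lirenbokir)
  ⇒ as a loan: lirenbokir
Yosolic 'leremboker' matches the inherited outcome exactly, so it is an inherited cognate, not a loan.

inherited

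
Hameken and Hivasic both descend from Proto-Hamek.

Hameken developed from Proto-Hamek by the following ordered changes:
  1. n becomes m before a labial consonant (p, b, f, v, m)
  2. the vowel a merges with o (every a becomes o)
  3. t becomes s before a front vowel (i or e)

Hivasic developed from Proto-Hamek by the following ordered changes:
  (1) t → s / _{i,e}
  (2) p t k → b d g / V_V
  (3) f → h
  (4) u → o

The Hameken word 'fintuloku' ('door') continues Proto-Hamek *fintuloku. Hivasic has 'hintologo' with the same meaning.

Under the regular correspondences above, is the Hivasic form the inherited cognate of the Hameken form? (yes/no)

yes

Derive the expected Hivasic reflex of *fintuloku:
Hivasic: *fintuloku > fintulogu > hintulogu > hintologo  (by intervocalic voicing, unconditioned shift, vowel merger)
Hivasic 'hintologo' matches the regular reflex exactly, so the pair is cognate.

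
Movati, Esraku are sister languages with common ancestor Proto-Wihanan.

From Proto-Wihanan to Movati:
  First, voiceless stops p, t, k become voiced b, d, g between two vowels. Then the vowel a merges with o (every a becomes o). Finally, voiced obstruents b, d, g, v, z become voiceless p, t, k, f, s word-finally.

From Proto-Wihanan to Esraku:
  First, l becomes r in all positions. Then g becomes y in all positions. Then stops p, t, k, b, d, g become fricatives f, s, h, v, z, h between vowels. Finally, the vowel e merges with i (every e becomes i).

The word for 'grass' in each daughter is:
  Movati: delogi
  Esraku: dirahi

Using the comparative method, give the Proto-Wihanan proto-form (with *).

*delaki

Position 2: Movati has e, Esraku has i. Movati preserves e here (none of its changes turn any other segment into e), so the proto-segment is *e.
Position 3: Movati has l, Esraku has r. Movati preserves l here (none of its changes turn any other segment into l), so the proto-segment is *l.
Verify the candidate proto-form against each daughter:
Movati: start from *delaki.
  rule 1 (intervocalic voicing): delaki → delagi
  rule 2 (vowel merger): delagi → delogi
  rule 3: no change — delogi
  ⇒ Movati delogi
Esraku: start from *delaki.
  rule 1 (unconditioned shift): delaki → deraki
  rule 2: no change — deraki
  rule 3 (intervocalic lenition): deraki → derahi
  rule 4 (vowel merger): derahi → dirahi
  ⇒ Esraku dirahi
*delaki is the unique common source.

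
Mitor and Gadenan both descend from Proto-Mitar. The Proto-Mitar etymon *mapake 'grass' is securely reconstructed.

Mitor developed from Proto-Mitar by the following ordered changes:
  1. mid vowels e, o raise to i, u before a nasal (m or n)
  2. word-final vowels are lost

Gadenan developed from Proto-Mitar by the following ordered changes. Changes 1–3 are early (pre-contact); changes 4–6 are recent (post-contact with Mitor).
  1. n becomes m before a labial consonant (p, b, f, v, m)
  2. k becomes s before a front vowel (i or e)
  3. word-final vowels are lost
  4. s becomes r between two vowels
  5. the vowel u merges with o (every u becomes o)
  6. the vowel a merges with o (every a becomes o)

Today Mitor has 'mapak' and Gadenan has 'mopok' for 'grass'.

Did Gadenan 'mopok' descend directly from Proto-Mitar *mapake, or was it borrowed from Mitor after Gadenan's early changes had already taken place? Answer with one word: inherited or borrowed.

If inherited, *mapake would pass through all of Gadenan's changes:
Gadenan: start from *mapake.
  rule 1: no change — mapake
  rule 2 (palatalisation): mapake → mapase
  rule 3 (apocope): mapase → mapas
  rule 4: no change — mapas
  rule 5: no change — mapas
  rule 6 (vowel merger): mapas → mopos
  ⇒ Gadenan mopos
If borrowed from Mitor 'mapak' after the early changes, it would undergo only the recent ones:
  rule 4 (rhotacism): no change (mapak)
  rule 5 (vowel merger): no change (mapak)
  rule 6 (vowel merger): mapak → mopok
  ⇒ as a loan: mopok
Gadenan 'mopok' matches the loan outcome 'mopok', not the inherited 'mopos' — it skipped the early Gadenan changes, so it was borrowed from Mitor.

borrowed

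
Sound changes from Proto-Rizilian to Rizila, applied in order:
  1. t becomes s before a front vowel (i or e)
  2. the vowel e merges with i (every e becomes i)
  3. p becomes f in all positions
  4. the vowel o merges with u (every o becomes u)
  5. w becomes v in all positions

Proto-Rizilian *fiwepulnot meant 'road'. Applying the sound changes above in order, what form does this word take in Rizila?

Rizila: start from *fiwepulnot.
  rule 1: no change — fiwepulnot
  rule 2 (vowel merger): fiwepulnot → fiwipulnot
  rule 3 (unconditioned shift): fiwipulnot → fiwifulnot
  rule 4 (vowel merger): fiwifulnot → fiwifulnut
  rule 5 (unconditioned shift): fiwifulnut → fivifulnut
  ⇒ Rizila fivifulnut

fivifulnut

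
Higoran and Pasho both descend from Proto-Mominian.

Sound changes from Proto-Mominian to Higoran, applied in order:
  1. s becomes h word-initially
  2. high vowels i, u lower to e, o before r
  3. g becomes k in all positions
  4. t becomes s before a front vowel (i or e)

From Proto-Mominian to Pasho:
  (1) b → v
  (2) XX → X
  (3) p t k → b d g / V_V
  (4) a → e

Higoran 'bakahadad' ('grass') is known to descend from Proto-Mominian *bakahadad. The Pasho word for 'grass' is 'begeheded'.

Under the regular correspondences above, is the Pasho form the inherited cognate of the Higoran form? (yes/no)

no

Derive the expected Pasho reflex of *bakahadad:
Pasho: *bakahadad
  bakahadad → vakahadad   [unconditioned shift]
  vakahadad (rule 2 does not apply)
  vakahadad → vagahadad   [intervocalic voicing]
  vagahadad → vegeheded   [vowel merger]
  giving Pasho vegeheded.
The regular Pasho reflex would be 'vegeheded', but the attested form is 'begeheded'. The correspondence is irregular, so they are not cognates (the Pasho form has a different source).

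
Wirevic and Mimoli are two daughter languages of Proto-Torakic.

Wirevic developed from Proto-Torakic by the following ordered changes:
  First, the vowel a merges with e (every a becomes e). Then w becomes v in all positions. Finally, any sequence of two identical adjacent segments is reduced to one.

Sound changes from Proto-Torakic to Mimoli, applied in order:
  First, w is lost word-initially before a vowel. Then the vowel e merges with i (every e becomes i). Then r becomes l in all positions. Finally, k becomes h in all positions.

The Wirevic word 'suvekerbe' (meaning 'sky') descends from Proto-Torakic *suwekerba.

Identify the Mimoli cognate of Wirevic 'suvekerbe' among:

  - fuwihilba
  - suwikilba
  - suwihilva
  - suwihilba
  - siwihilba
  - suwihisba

Mimoli: *suwekerba
  suwekerba (rule 1 does not apply)
  suwekerba → suwikirba   [vowel merger]
  suwikirba → suwikilba   [unconditioned shift]
  suwikilba → suwihilba   [unconditioned shift]
  giving Mimoli suwihilba.
Among the options, 'suwihilba' alone shows every Mimoli change applied in order.

suwihilba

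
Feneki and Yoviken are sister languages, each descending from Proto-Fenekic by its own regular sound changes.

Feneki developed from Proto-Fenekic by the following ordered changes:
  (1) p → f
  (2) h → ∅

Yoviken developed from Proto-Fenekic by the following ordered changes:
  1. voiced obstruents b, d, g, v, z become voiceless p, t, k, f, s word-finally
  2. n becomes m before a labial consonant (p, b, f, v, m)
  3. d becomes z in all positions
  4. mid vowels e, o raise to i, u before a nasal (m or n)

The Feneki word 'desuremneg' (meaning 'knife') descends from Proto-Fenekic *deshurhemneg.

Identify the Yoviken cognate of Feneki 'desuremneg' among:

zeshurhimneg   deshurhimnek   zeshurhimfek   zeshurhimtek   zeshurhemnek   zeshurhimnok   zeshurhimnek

zeshurhimnek

Yoviken: *deshurhemneg
  deshurhemneg → deshurhemnek   [final devoicing]
  deshurhemnek (rule 2 does not apply)
  deshurhemnek → zeshurhemnek   [unconditioned shift]
  zeshurhemnek → zeshurhimnek   [pre-nasal raising]
  giving Yoviken zeshurhimnek.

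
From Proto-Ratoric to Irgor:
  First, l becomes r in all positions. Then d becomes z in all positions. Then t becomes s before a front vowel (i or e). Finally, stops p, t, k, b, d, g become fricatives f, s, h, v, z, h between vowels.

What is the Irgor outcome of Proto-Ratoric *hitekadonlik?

hisehazonrik

Irgor: start from *hitekadonlik.
  rule 1 (unconditioned shift): hitekadonlik → hitekadonrik
  rule 2 (unconditioned shift): hitekadonrik → hitekazonrik
  rule 3 (palatalisation): hitekazonrik → hisekazonrik
  rule 4 (intervocalic lenition): hisekazonrik → hisehazonrik
  ⇒ Irgor hisehazonrik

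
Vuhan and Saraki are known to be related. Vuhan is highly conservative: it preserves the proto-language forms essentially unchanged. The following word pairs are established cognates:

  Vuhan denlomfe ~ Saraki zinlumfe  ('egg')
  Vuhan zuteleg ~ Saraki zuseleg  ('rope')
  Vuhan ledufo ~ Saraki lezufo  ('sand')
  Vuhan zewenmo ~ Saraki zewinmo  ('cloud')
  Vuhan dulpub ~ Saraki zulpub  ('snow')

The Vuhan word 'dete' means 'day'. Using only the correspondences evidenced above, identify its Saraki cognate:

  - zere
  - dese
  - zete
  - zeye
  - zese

denlomfe ~ zinlumfe — Vuhan d corresponds to Saraki z word-initially before a front vowel.
zuteleg ~ zuseleg — Vuhan t corresponds to Saraki s between vowels (before a front vowel).
Applying these to Vuhan 'dete':
  dete → zete   (d→z word-initially before a front vowel)
  zete → zese   (t→s between vowels (before a front vowel))
So the Saraki cognate is 'zese'.

zese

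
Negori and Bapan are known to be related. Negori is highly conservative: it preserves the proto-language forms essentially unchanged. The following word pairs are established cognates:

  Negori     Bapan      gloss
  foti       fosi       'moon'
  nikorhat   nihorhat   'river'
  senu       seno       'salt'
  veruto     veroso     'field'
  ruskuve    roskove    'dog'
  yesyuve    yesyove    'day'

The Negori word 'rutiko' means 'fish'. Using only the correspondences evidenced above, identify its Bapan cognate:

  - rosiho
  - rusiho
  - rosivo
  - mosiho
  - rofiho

rosiho

veruto ~ veroso, ruskuve ~ roskove — Negori u corresponds to Bapan o after a consonant, before a consonant other than r, m, n, p, b, f, v.
foti ~ fosi — Negori t corresponds to Bapan s between vowels (before a front vowel).
nikorhat ~ nihorhat — Negori k corresponds to Bapan h between vowels (before a back vowel).
Applying these to Negori 'rutiko':
  rutiko → rotiko   (u→o after a consonant, before a consonant other than r, m, n, p, b, f, v)
  rotiko → rosiko   (t→s between vowels (before a front vowel))
  rosiko → rosiho   (k→h between vowels (before a back vowel))
So the Bapan cognate is 'rosiho'.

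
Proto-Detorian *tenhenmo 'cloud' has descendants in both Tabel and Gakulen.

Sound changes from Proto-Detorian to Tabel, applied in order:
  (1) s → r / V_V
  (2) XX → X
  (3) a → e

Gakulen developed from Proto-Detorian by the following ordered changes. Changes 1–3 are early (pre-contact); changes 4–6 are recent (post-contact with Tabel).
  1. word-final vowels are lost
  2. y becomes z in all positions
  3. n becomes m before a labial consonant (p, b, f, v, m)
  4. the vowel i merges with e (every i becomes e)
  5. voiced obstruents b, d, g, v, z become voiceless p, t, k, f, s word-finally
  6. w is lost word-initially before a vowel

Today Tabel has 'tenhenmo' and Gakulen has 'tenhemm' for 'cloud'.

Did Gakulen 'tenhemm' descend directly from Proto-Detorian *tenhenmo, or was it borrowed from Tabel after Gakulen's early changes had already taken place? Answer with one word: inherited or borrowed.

If inherited, *tenhenmo would pass through all of Gakulen's changes:
Gakulen: start from *tenhenmo.
  rule 1 (apocope): tenhenmo → tenhenm
  rule 2: no change — tenhenm
  rule 3 (nasal place assimilation): tenhenm → tenhemm
  rule 4: no change — tenhemm
  rule 5: no change — tenhemm
  rule 6: no change — tenhemm
  ⇒ Gakulen tenhemm
If borrowed from Tabel 'tenhenmo' after the early changes, it would undergo only the recent ones:
  rule 4 (vowel merger): no change (tenhenmo)
  rule 5 (final devoicing): no change (tenhenmo)
  rule 6 (glide loss): no change (tenhenmo)
  ⇒ as a loan: tenhenmo
Gakulen 'tenhemm' matches the inherited outcome exactly, so it is an inherited cognate, not a loan.

inherited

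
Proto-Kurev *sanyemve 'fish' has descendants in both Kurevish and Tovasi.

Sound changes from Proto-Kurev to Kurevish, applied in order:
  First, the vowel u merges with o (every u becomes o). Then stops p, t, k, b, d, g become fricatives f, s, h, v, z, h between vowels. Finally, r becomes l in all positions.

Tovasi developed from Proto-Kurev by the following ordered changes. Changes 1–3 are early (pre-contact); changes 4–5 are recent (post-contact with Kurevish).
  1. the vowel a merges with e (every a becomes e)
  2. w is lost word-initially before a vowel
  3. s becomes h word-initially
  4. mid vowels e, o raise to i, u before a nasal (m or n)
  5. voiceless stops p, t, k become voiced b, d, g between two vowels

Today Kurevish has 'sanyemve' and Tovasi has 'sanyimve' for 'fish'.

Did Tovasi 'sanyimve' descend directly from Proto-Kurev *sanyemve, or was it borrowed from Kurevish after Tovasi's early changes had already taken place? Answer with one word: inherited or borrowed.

If inherited, *sanyemve would pass through all of Tovasi's changes:
Tovasi: start from *sanyemve.
  rule 1 (vowel merger): sanyemve → senyemve
  rule 2: no change — senyemve
  rule 3 (debuccalisation): senyemve → henyemve
  rule 4 (pre-nasal raising): henyemve → hinyimve
  rule 5: no change — hinyimve
  ⇒ Tovasi hinyimve
If borrowed from Kurevish 'sanyemve' after the early changes, it would undergo only the recent ones:
  rule 4 (pre-nasal raising): sanyemve → sanyimve
  rule 5 (intervocalic voicing): no change (sanyimve)
  ⇒ as a loan: sanyimve
Tovasi 'sanyimve' matches the loan outcome 'sanyimve', not the inherited 'hinyimve' — it skipped the early Tovasi changes, so it was borrowed from Kurevish.

borrowed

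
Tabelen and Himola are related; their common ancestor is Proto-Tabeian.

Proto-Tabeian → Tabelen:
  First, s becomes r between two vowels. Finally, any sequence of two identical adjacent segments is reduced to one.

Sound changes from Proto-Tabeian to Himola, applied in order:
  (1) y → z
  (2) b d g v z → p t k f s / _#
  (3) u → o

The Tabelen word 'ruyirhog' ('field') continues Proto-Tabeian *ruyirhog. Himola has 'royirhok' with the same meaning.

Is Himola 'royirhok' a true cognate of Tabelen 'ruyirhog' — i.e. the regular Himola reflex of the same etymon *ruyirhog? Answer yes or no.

Derive the expected Himola reflex of *ruyirhog:
Himola: start from *ruyirhog.
  rule 1 (unconditioned shift): ruyirhog → ruzirhog
  rule 2 (final devoicing): ruzirhog → ruzirhok
  rule 3 (vowel merger): ruzirhok → rozirhok
  ⇒ Himola rozirhok
The regular Himola reflex would be 'rozirhok', but the attested form is 'royirhok'. The correspondence is irregular, so they are not cognates (the Himola form has a different source).

no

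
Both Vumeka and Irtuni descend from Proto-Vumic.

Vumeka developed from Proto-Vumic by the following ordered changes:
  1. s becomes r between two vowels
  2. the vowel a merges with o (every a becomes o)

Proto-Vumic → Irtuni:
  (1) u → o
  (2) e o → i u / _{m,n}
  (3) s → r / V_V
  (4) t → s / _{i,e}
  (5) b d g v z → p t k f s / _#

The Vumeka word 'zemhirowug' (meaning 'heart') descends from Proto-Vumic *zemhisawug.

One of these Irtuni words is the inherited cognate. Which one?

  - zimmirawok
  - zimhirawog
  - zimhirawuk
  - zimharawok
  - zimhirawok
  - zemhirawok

Irtuni: start from *zemhisawug.
  rule 1 (vowel merger): zemhisawug → zemhisawog
  rule 2 (pre-nasal raising): zemhisawog → zimhisawog
  rule 3 (rhotacism): zimhisawog → zimhirawog
  rule 4: no change — zimhirawog
  rule 5 (final devoicing): zimhirawog → zimhirawok
  ⇒ Irtuni zimhirawok
The other candidates each miss or misapply at least one Irtuni change.

zimhirawok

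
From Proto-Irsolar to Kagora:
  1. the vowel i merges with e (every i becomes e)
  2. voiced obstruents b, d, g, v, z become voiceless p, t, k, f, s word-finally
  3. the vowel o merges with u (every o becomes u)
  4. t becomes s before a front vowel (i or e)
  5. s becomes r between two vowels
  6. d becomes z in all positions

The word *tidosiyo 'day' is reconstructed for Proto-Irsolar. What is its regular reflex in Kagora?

Kagora: *tidosiyo
  tidosiyo → tedoseyo   [vowel merger]
  tedoseyo (rule 2 does not apply)
  tedoseyo → teduseyu   [vowel merger]
  teduseyu → seduseyu   [palatalisation]
  seduseyu → sedureyu   [rhotacism]
  sedureyu → sezureyu   [unconditioned shift]
  giving Kagora sezureyu.

sezureyu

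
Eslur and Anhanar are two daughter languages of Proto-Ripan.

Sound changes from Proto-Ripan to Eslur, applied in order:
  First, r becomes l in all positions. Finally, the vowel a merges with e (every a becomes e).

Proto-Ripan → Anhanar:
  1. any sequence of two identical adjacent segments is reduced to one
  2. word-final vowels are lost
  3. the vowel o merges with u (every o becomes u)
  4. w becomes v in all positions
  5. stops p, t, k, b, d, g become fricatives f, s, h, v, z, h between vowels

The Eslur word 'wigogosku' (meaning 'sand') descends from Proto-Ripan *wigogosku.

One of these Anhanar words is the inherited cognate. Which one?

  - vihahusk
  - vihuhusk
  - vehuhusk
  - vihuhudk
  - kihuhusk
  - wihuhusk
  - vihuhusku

vihuhusk

Anhanar: *wigogosku
  wigogosku (rule 1 does not apply)
  wigogosku → wigogosk   [apocope]
  wigogosk → wigugusk   [vowel merger]
  wigugusk → vigugusk   [unconditioned shift]
  vigugusk → vihuhusk   [intervocalic lenition]
  giving Anhanar vihuhusk.
Only 'vihuhusk' matches the regular Anhanar development of *wigogosku.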